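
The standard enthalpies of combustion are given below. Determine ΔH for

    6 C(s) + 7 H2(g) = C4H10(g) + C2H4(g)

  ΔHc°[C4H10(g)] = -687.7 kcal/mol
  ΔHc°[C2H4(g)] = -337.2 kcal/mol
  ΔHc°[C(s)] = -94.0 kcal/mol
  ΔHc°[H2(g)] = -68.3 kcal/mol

ΔH = -17.2 kcal/mol

Using ΔH = Σ nΔHc°(reactants) − Σ nΔHc°(products):
= [6·(-94.0) + 7·(-68.3)] − [1·(-687.7) + 1·(-337.2)]
= -17.2 kcal/mol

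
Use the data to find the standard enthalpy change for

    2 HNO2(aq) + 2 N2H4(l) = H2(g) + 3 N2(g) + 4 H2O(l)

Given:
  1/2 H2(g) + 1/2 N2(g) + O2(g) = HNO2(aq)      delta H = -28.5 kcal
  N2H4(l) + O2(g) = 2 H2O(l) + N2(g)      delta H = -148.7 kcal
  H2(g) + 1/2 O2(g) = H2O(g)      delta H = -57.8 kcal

equation 1 reversed and × 2 (reverse to put HNO2(aq) on the reactant side; scale by 2 for the 2 HNO2(aq)): (-2)·(-28.5) = +57.0 kcal
equation 2 × 2 (scale by 2 for the 2 N2H4(l)): (2)·(-148.7) = -297.4 kcal
equation 3: not needed (H2O(g) appears nowhere else).
Summing the manipulated equations, delta H = (-2)·(-28.5) + (2)·(-148.7) = -240.4 kcal

delta H = -240.4 kcal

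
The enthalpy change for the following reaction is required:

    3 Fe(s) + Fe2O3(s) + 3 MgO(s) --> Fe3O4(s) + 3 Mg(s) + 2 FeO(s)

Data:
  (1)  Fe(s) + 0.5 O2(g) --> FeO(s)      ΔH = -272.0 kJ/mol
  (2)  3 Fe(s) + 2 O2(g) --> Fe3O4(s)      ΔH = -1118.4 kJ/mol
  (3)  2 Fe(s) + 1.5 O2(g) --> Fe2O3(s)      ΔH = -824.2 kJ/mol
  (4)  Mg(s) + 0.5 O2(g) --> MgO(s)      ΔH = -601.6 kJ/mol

(1) × 2 (scale by 2 for the 2 FeO(s)): (2)·(-272.0) = -544.0 kJ/mol
(2) as written (Fe3O4(s) already on the product side): -1118.4 kJ/mol
(3) reversed (Fe2O3(s) must end up as a reactant): +824.2 kJ/mol
(4) reversed and × 3 (reverse to put MgO(s) on the reactant side; ×3 to match 3 MgO(s) in the target): (-3)·(-601.6) = +1804.8 kJ/mol
Combining the equations, ΔH = (2)·(-272.0) + (1)·(-1118.4) + (-1)·(-824.2) + (-3)·(-601.6) = 966.6 kJ/mol

ΔH = 966.6 kJ/mol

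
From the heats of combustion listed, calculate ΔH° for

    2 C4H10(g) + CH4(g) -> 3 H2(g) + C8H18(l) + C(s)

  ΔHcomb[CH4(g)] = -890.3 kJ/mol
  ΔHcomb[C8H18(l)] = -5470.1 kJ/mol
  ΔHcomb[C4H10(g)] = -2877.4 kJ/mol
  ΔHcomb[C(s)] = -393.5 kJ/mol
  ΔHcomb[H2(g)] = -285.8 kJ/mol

With combustion enthalpies, reactants minus products:
= [2·(-2877.4) + 1·(-890.3)] − [3·(-285.8) + 1·(-5470.1) + 1·(-393.5)]
= 75.9 kJ/mol

ΔH° = 75.9 kJ/mol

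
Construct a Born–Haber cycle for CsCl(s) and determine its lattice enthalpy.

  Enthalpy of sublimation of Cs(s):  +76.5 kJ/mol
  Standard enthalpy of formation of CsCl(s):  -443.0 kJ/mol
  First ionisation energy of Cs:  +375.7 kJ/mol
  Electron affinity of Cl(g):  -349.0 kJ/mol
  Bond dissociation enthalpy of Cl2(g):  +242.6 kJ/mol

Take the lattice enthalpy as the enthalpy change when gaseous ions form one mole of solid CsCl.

ΔHf° = 1·ΔHsub + 1·(ΣIE) + 1/2·D(Cl2) + 1·EA + U
-443.0 = 1·(+76.5) + 1·(+375.7) + 1/2·(+242.6) + 1·(-349.0) + U
U = -443.0 − (+224.5) = -667.5 kJ/mol

U = -667.5 kJ/mol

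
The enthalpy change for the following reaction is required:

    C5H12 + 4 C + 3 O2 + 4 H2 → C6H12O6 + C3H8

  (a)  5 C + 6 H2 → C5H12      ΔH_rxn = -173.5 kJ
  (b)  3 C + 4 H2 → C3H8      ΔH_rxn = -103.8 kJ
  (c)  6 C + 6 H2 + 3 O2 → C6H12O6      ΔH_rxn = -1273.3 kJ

ΔH_rxn = -1203.6 kJ

(a) reversed (reverse to put C5H12 on the reactant side): +173.5 kJ
(b) as written (C3H8 already on the product side): -103.8 kJ
(c) as written (C6H12O6 already on the product side): -1273.3 kJ
ΔH_rxn = (-1)·(-173.5) + (1)·(-103.8) + (1)·(-1273.3) = -1203.6 kJ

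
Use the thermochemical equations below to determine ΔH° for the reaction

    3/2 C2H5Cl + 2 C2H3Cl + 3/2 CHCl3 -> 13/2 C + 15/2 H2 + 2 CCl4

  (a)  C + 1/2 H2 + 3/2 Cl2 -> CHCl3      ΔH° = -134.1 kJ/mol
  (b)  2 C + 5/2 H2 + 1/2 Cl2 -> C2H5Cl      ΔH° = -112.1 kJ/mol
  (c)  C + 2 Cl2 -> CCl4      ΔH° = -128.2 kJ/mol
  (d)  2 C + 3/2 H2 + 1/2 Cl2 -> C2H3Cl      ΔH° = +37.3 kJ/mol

(a) reversed and × 3/2: (-3/2)·(-134.1) = +201.15 kJ/mol
(b) reversed and × 3/2: (-3/2)·(-112.1) = +168.15 kJ/mol
(c) × 2: (2)·(-128.2) = -256.4 kJ/mol
(d) reversed and × 2: (-2)·(+37.3) = -74.6 kJ/mol
Summing the manipulated equations, ΔH° = (+201.15) + (+168.15) + (-256.4) + (-74.6) = 38.3 kJ/mol

ΔH° = 38.3 kJ/mol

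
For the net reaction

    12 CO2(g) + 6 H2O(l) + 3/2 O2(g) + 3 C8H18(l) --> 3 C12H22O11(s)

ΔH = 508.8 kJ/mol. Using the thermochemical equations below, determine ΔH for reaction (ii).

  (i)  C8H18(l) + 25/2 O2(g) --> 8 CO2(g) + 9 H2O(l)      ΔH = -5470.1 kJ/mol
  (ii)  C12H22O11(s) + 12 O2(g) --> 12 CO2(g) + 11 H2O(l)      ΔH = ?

ΔH = -5639.7 kJ/mol

(i) × 3: (3)·(-5470.1) = -16410.3 kJ/mol
(ii) reversed and × 3: contributes −3·x
+508.8 = (-16410.3) − 3·x
x = (+508.8 − (-16410.3)) / (-3) = -5639.7 kJ/mol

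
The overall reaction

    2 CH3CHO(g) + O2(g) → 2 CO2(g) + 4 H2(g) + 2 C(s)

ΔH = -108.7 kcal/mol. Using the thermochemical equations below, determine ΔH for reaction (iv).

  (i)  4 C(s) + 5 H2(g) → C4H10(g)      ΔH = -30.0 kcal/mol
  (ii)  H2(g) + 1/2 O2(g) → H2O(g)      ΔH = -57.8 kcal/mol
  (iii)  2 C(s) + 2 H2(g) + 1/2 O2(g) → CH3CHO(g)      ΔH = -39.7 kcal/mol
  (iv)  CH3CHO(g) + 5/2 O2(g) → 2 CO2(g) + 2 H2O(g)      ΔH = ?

(i): not needed.
(ii) reversed and × 2: (-2)·(-57.8) = +115.6 kcal/mol
(iii) reversed: +39.7 kcal/mol
(iv) as written: contributes x
-108.7 = (+115.6) + (+39.7) + x
x = (-108.7 − (+155.3)) / (1) = -264.0 kcal/mol

ΔH = -264.0 kcal/mol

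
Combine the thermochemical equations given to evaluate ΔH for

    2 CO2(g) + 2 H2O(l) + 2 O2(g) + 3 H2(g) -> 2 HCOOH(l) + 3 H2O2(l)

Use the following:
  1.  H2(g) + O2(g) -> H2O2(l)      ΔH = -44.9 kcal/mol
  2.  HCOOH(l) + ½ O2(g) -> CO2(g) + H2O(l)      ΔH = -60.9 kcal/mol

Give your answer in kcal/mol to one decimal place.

eq. 1 × 3 (×3 to match 3 H2O2(l) in the target): (3)·(-44.9) = -134.7 kcal/mol
eq. 2 reversed and × 2 (reverse to put HCOOH(l) on the product side; scale by 2 for the 2 HCOOH(l)): (-2)·(-60.9) = +121.8 kcal/mol
ΔH = (-134.7) + (+121.8) = -12.9 kcal/mol

ΔH = -12.9 kcal/mol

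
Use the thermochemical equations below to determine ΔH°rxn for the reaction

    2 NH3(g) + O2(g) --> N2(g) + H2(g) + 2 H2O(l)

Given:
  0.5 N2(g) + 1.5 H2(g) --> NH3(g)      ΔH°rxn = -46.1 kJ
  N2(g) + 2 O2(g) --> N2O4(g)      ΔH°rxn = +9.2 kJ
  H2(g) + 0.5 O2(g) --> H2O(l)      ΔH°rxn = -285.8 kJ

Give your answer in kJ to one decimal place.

equation 1 reversed and × 2: (-2)·(-46.1) = +92.2 kJ
equation 2: not needed.
equation 3 × 2: (2)·(-285.8) = -571.6 kJ
ΔH°rxn = (+92.2) + (-571.6) = -479.4 kJ

ΔH°rxn = -479.4 kJ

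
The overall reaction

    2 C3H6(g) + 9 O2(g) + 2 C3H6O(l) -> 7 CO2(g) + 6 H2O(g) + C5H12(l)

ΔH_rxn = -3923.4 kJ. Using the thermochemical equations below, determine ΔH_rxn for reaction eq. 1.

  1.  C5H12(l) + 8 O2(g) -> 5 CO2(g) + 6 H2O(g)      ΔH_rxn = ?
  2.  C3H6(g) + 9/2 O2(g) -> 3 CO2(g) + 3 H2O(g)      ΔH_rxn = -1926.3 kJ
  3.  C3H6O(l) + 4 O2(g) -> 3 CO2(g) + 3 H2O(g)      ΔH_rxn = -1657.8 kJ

eq. 1 reversed: contributes −x
eq. 2 × 2: (2)·(-1926.3) = -3852.6 kJ
eq. 3 × 2: (2)·(-1657.8) = -3315.6 kJ
-3923.4 = (-3852.6) + (-3315.6) − x
x = (-3923.4 − (-7168.2)) / (-1) = -3244.8 kJ

ΔH_rxn = -3244.8 kJ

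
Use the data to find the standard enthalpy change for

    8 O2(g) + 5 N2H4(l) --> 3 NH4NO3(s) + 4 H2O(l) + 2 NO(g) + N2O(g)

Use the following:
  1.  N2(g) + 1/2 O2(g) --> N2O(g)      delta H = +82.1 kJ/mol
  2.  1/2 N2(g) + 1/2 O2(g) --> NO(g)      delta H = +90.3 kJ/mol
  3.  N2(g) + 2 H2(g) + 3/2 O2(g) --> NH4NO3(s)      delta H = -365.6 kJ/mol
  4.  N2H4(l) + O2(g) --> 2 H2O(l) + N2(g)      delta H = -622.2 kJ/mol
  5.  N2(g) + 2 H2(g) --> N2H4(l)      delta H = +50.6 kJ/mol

delta H = -2230.3 kJ/mol

eq. 1 as written (N2O(g) already on the product side): +82.1 kJ/mol
eq. 2 × 2 (scale by 2 for the 2 NO(g)): (2)·(+90.3) = +180.6 kJ/mol
eq. 3 × 3 (scale by 3 for the 3 NH4NO3(s)): (3)·(-365.6) = -1096.8 kJ/mol
eq. 4 × 2 (×2 to match 4 H2O(l) in the target): (2)·(-622.2) = -1244.4 kJ/mol
eq. 5 reversed and × 3: (-3)·(+50.6) = -151.8 kJ/mol
delta H = (1)·(+82.1) + (2)·(+90.3) + (3)·(-365.6) + (2)·(-622.2) + (-3)·(+50.6) = -2230.3 kJ/mol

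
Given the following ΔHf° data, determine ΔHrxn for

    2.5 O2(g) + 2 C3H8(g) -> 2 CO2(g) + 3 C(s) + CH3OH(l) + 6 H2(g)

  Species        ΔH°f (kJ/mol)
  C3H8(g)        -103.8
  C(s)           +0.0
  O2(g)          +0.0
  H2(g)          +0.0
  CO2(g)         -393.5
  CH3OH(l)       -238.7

Products: 2·(-393.5) + 3·(+0.0) + 1·(-238.7) + 6·(+0.0) = -1025.7
Reactants: 5/2·(+0.0) + 2·(-103.8) = -207.6
ΔHrxn = (-1025.7) − (-207.6) = -818.1 kJ/mol

ΔHrxn = -818.1 kJ/mol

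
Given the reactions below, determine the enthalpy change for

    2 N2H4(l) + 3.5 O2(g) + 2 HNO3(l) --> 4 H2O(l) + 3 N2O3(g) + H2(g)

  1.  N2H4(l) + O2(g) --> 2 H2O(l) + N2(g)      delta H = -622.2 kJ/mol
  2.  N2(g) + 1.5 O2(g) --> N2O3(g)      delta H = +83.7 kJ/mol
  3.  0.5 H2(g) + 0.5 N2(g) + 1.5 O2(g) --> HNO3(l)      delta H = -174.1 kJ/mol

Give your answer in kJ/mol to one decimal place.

eq. 1 × 2 (×2 to match 2 N2H4(l) in the target): (2)·(-622.2) = -1244.4 kJ/mol
eq. 2 × 3 (scale by 3 for the 3 N2O3(g)): (3)·(+83.7) = +251.1 kJ/mol
eq. 3 reversed and × 2 (reverse to put HNO3(l) on the reactant side; scale by 2 for the 2 HNO3(l)): (-2)·(-174.1) = +348.2 kJ/mol
Summing the manipulated equations, delta H = (2)·(-622.2) + (3)·(+83.7) + (-2)·(-174.1) = -645.1 kJ/mol

delta H = -645.1 kJ/mol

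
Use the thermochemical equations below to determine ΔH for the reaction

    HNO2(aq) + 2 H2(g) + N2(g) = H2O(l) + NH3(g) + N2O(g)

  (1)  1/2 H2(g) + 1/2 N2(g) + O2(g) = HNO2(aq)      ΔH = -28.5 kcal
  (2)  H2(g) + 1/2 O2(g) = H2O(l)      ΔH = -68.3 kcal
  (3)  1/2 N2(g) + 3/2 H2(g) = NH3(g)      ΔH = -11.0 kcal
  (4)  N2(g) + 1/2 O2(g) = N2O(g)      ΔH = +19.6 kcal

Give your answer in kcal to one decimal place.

(1) reversed: +28.5 kcal
(2) as written: -68.3 kcal
(3) as written: -11.0 kcal
(4) as written: +19.6 kcal
ΔH = (-1)·(-28.5) + (1)·(-68.3) + (1)·(-11.0) + (1)·(+19.6) = -31.2 kcal

ΔH = -31.2 kcal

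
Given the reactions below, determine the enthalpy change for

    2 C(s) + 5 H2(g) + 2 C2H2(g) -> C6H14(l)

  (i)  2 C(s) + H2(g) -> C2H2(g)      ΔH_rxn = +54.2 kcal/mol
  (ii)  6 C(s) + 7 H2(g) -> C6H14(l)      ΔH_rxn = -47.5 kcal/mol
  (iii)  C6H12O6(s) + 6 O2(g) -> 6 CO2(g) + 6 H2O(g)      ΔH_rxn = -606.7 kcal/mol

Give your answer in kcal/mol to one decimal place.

(i) reversed and × 2: (-2)·(+54.2) = -108.4 kcal/mol
(ii) as written: -47.5 kcal/mol
(iii): not needed.
Summing the manipulated equations, ΔH_rxn = (-108.4) + (-47.5) = -155.9 kcal/mol

ΔH_rxn = -155.9 kcal/mol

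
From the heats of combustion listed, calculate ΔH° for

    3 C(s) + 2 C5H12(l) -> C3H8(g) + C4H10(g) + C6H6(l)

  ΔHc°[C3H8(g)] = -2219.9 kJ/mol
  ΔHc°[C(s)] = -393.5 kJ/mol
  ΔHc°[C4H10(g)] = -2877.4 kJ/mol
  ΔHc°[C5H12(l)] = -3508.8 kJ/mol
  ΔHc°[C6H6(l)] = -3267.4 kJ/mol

With combustion enthalpies, reactants minus products:
= [3·(-393.5) + 2·(-3508.8)] − [1·(-2219.9) + 1·(-2877.4) + 1·(-3267.4)]
= 166.6 kJ/mol

ΔH° = 166.6 kJ/mol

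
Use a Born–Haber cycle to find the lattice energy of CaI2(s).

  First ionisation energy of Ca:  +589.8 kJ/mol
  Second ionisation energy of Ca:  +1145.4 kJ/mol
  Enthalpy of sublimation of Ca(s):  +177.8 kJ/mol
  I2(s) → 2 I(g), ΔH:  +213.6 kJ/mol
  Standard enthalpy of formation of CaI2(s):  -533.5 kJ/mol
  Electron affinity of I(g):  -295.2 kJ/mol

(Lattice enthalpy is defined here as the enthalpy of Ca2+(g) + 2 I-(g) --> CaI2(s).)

ΔHf° = 1·ΔHsub + 1·(ΣIE) + 1·D(I2) + 2·EA + U
-533.5 = 1·(+177.8) + 1·(+1735.2) + 1·(+213.6) + 2·(-295.2) + U
U = -533.5 − (+1536.2) = -2069.7 kJ/mol

U = -2069.7 kJ/mol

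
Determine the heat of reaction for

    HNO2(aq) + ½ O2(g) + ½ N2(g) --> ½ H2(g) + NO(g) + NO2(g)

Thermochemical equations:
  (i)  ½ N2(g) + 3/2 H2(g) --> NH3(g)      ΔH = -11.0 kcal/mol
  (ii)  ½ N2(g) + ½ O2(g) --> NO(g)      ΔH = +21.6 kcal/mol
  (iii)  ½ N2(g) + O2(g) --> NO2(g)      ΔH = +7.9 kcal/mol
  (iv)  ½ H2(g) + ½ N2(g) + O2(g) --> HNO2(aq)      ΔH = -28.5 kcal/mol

ΔH = 58.0 kcal/mol

(i): not needed (NH3(g) appears nowhere else).
(ii) as written (NO(g) already on the product side): +21.6 kcal/mol
(iii) as written (NO2(g) already on the product side): +7.9 kcal/mol
(iv) reversed (reverse to put HNO2(aq) on the reactant side): +28.5 kcal/mol
ΔH = (1)·(+21.6) + (1)·(+7.9) + (-1)·(-28.5) = 58.0 kcal/mol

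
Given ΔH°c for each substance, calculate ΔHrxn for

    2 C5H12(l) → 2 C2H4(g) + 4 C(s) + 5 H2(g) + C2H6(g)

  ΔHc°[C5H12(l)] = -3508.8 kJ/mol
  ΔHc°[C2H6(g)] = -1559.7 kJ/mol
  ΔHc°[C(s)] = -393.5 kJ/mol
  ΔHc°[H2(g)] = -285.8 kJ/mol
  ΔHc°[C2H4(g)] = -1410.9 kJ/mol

Using ΔH = Σ nΔHc°(reactants) − Σ nΔHc°(products):
= [2·(-3508.8)] − [2·(-1410.9) + 4·(-393.5) + 5·(-285.8) + 1·(-1559.7)]
= 366.9 kJ/mol

ΔHrxn = 366.9 kJ/mol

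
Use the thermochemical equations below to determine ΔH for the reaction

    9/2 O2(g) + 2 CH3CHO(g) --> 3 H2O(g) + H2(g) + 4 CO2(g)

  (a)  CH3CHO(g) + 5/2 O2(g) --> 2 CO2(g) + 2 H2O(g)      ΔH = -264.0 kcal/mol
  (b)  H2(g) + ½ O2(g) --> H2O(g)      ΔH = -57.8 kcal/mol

(a) × 2 (×2 to match 2 CH3CHO(g) in the target): (2)·(-264.0) = -528.0 kcal/mol
(b) reversed (reverse to put H2(g) on the product side): +57.8 kcal/mol
ΔH = (-528.0) + (+57.8) = -470.2 kcal/mol

ΔH = -470.2 kcal/mol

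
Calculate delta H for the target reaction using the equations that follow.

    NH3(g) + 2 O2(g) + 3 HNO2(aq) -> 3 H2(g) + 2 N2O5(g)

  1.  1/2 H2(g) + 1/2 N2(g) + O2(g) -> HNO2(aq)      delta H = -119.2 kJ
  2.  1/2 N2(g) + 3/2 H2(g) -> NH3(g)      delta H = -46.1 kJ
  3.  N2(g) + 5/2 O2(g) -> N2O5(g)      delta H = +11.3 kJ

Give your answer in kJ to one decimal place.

eq. 1 reversed and × 3 (HNO2(aq) must end up as a reactant; scale by 3 for the 3 HNO2(aq)): (-3)·(-119.2) = +357.6 kJ
eq. 2 reversed (NH3(g) must end up as a reactant): +46.1 kJ
eq. 3 × 2 (×2 to match 2 N2O5(g) in the target): (2)·(+11.3) = +22.6 kJ
delta H = (-3)·(-119.2) + (-1)·(-46.1) + (2)·(+11.3) = 426.3 kJ

delta H = 426.3 kJ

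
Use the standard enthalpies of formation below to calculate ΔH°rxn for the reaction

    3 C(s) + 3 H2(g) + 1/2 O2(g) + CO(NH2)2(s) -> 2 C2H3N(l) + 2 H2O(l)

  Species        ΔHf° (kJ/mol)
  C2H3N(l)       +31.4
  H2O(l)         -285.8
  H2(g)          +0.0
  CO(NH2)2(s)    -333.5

Products: 2·(+31.4) + 2·(-285.8) = -508.8
Reactants: 3·(+0.0) + 3·(+0.0) + 1/2·(+0.0) + 1·(-333.5) = -333.5
ΔH°rxn = (-508.8) − (-333.5) = -175.3 kJ/mol

ΔH°rxn = -175.3 kJ/mol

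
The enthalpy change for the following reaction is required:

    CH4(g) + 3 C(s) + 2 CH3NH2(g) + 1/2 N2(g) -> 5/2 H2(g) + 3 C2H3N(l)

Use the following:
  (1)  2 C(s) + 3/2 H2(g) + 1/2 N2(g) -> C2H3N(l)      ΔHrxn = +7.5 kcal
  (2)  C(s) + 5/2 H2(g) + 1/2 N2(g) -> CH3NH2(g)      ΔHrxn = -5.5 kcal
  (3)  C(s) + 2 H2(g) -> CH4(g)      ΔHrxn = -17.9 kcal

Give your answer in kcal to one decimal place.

ΔHrxn = 51.4 kcal

(1) × 3 (×3 to match 3 C2H3N(l) in the target): (3)·(+7.5) = +22.5 kcal
(2) reversed and × 2 (reverse to put CH3NH2(g) on the reactant side; ×2 to match 2 CH3NH2(g) in the target): (-2)·(-5.5) = +11.0 kcal
(3) reversed (CH4(g) must end up as a reactant): +17.9 kcal
ΔHrxn = (+22.5) + (+11.0) + (+17.9) = 51.4 kcal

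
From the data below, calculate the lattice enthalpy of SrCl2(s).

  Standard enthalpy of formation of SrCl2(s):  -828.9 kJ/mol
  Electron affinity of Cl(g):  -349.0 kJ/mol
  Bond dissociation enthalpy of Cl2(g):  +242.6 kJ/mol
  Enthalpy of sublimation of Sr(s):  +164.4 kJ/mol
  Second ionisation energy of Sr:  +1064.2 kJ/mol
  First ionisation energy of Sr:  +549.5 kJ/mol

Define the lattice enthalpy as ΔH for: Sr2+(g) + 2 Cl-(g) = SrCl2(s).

ΔHf° = 1·ΔHsub + 1·(ΣIE) + 1·D(Cl2) + 2·EA + U
-828.9 = 1·(+164.4) + 1·(+1613.7) + 1·(+242.6) + 2·(-349.0) + U
U = -828.9 − (+1322.7) = -2151.6 kJ/mol

U = -2151.6 kJ/mol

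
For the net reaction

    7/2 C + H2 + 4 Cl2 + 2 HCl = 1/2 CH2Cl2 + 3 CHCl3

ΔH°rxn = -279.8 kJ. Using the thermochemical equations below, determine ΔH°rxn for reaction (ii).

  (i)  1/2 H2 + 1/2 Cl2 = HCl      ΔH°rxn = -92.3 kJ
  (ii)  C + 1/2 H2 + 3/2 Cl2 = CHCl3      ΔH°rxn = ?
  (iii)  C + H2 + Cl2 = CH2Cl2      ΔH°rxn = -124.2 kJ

(i) reversed and × 2: (-2)·(-92.3) = +184.6 kJ
(ii) × 3: contributes 3·x
(iii) × 1/2: (1/2)·(-124.2) = -62.1 kJ
-279.8 = (+184.6) + (-62.1) + 3·x
x = (-279.8 − (+122.5)) / (3) = -134.1 kJ

ΔH°rxn = -134.1 kJ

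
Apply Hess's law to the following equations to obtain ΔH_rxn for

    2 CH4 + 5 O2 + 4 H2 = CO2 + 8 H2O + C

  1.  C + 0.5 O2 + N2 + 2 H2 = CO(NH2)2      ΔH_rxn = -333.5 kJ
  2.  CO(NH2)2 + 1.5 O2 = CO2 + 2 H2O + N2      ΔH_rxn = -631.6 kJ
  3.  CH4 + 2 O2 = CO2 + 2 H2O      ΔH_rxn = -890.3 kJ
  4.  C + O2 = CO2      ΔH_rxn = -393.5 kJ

ΔH_rxn = -2530.3 kJ

eq. 1 × 2: (2)·(-333.5) = -667.0 kJ
eq. 2 × 2: (2)·(-631.6) = -1263.2 kJ
eq. 3 × 2: (2)·(-890.3) = -1780.6 kJ
eq. 4 reversed and × 3: (-3)·(-393.5) = +1180.5 kJ
By Hess's law, ΔH_rxn = (2)·(-333.5) + (2)·(-631.6) + (2)·(-890.3) + (-3)·(-393.5) = -2530.3 kJ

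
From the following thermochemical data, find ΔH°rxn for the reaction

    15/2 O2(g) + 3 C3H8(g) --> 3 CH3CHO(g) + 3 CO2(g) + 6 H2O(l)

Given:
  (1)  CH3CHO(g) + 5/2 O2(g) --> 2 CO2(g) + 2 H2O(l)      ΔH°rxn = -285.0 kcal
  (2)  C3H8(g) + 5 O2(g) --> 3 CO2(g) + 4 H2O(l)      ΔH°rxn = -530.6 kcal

ΔH°rxn = -736.8 kcal

(1) reversed and × 3 (reverse to put CH3CHO(g) on the product side; ×3 to match 3 CH3CHO(g) in the target): (-3)·(-285.0) = +855.0 kcal
(2) × 3 (scale by 3 for the 3 C3H8(g)): (3)·(-530.6) = -1591.8 kcal
ΔH°rxn = (-3)·(-285.0) + (3)·(-530.6) = -736.8 kcal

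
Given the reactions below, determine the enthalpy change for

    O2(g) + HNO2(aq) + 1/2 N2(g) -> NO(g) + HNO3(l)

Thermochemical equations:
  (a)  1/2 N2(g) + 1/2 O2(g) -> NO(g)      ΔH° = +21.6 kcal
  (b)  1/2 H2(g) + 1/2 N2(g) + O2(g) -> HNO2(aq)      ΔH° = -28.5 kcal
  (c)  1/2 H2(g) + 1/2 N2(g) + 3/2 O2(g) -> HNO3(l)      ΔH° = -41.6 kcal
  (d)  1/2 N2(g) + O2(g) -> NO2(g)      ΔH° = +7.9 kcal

ΔH° = 8.5 kcal

(a) as written (NO(g) already on the product side): +21.6 kcal
(b) reversed (HNO2(aq) must end up as a reactant): +28.5 kcal
(c) as written (HNO3(l) already on the product side): -41.6 kcal
(d): not needed (NO2(g) appears nowhere else).
Combining the equations, ΔH° = (1)·(+21.6) + (-1)·(-28.5) + (1)·(-41.6) = 8.5 kcal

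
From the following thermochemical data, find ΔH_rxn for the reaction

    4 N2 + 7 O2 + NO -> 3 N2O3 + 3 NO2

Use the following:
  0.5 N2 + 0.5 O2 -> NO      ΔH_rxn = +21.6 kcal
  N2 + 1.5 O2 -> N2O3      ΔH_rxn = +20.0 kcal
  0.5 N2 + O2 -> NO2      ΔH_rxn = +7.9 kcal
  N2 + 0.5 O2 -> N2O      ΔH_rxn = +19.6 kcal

equation 1 reversed (NO must end up as a reactant): -21.6 kcal
equation 2 × 3 (×3 to match 3 N2O3 in the target): (3)·(+20.0) = +60.0 kcal
equation 3 × 3 (×3 to match 3 NO2 in the target): (3)·(+7.9) = +23.7 kcal
equation 4: not needed (N2O appears nowhere else).
ΔH_rxn = (-1)·(+21.6) + (3)·(+20.0) + (3)·(+7.9) = 62.1 kcal

ΔH_rxn = 62.1 kcal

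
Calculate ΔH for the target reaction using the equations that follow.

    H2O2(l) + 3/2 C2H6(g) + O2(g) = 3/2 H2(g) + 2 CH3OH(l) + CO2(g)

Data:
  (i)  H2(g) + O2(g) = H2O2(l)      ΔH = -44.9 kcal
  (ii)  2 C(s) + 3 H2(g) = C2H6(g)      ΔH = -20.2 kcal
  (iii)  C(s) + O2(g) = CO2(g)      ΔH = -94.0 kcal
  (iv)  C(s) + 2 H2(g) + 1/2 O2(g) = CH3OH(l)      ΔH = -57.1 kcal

ΔH = -133.0 kcal

(i) reversed: +44.9 kcal
(ii) reversed and × 3/2: (-3/2)·(-20.2) = +30.3 kcal
(iii) as written: -94.0 kcal
(iv) × 2: (2)·(-57.1) = -114.2 kcal
By Hess's law, ΔH = (+44.9) + (+30.3) + (-94.0) + (-114.2) = -133.0 kcal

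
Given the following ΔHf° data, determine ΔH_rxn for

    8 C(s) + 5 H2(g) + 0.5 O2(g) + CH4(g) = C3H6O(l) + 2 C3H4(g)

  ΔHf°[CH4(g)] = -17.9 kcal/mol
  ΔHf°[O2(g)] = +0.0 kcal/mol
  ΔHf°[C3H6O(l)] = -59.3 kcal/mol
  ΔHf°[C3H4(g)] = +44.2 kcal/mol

ΔH_rxn = 47.0 kcal/mol

Products: 1·(-59.3) + 2·(+44.2) = +29.1
Reactants: 8·(+0.0) + 5·(+0.0) + 1/2·(+0.0) + 1·(-17.9) = -17.9
ΔH_rxn = (+29.1) − (-17.9) = 47.0 kcal/mol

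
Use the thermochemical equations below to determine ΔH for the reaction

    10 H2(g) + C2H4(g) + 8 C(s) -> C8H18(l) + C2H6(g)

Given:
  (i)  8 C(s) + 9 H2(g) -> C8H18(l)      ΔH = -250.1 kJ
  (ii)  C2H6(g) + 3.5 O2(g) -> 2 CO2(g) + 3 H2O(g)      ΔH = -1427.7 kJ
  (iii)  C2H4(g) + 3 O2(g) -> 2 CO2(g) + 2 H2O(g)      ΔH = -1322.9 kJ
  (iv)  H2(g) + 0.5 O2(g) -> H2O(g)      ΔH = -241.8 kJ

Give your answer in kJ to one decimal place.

ΔH = -387.1 kJ

(i) as written: -250.1 kJ
(ii) reversed: +1427.7 kJ
(iii) as written: -1322.9 kJ
(iv) as written: -241.8 kJ
ΔH = (-250.1) + (+1427.7) + (-1322.9) + (-241.8) = -387.1 kJ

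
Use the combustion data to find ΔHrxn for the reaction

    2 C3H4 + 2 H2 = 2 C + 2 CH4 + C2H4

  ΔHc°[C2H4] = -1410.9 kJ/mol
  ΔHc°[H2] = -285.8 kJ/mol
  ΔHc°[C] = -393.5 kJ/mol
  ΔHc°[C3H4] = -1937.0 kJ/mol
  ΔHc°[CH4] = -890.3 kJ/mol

ΔHrxn = -467.1 kJ/mol

Using ΔH = Σ nΔHc°(reactants) − Σ nΔHc°(products):
= [2·(-1937.0) + 2·(-285.8)] − [2·(-393.5) + 2·(-890.3) + 1·(-1410.9)]
= -467.1 kJ/mol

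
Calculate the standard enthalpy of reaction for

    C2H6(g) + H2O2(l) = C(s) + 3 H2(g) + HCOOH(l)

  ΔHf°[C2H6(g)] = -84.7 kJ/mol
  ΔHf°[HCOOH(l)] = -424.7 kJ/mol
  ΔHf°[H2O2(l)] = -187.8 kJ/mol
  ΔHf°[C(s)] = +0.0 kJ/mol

Products: 1·(+0.0) + 3·(+0.0) + 1·(-424.7) = -424.7
Reactants: 1·(-84.7) + 1·(-187.8) = -272.5
ΔH_rxn = (-424.7) − (-272.5) = -152.2 kJ/mol

ΔH_rxn = -152.2 kJ/mol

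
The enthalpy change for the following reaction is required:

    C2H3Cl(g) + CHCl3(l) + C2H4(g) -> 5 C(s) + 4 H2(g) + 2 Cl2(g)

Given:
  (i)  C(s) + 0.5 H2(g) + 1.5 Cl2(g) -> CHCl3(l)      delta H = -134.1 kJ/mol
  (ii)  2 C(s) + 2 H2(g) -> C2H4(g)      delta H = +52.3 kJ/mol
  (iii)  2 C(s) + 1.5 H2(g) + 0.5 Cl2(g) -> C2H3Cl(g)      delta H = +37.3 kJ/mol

(i) reversed: +134.1 kJ/mol
(ii) reversed: -52.3 kJ/mol
(iii) reversed: -37.3 kJ/mol
By Hess's law, delta H = (+134.1) + (-52.3) + (-37.3) = 44.5 kJ/mol

delta H = 44.5 kJ/mol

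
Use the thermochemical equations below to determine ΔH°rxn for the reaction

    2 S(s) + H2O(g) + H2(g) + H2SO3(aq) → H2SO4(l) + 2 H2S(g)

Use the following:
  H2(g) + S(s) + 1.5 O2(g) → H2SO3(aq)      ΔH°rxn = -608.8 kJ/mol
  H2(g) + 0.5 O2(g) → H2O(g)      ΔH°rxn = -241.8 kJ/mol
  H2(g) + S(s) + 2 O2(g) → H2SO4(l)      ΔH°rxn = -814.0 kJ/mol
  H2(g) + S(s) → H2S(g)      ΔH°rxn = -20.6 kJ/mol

ΔH°rxn = -4.6 kJ/mol

equation 1 reversed (H2SO3(aq) must end up as a reactant): +608.8 kJ/mol
equation 2 reversed (H2O(g) must end up as a reactant): +241.8 kJ/mol
equation 3 as written (H2SO4(l) already on the product side): -814.0 kJ/mol
equation 4 × 2 (×2 to match 2 H2S(g) in the target): (2)·(-20.6) = -41.2 kJ/mol
Summing the manipulated equations, ΔH°rxn = (-1)·(-608.8) + (-1)·(-241.8) + (1)·(-814.0) + (2)·(-20.6) = -4.6 kJ/mol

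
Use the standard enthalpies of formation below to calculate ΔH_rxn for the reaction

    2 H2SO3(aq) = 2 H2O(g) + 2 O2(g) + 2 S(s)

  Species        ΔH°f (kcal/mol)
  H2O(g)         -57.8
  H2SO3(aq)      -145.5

ΔH_rxn = 175.4 kcal/mol

Products: 2·(-57.8) + 2·(+0.0) + 2·(+0.0) = -115.6
Reactants: 2·(-145.5) = -291.0
ΔH_rxn = (-115.6) − (-291.0) = 175.4 kcal/mol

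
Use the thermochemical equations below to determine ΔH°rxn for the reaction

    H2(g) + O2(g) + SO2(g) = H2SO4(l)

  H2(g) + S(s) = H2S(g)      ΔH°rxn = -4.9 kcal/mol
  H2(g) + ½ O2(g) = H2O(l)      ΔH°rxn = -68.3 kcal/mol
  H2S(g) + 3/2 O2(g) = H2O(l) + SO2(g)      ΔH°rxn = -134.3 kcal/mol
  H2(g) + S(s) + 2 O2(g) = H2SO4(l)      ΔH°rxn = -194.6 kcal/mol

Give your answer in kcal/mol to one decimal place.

ΔH°rxn = -123.7 kcal/mol

equation 1 reversed: +4.9 kcal/mol
equation 2 as written: -68.3 kcal/mol
equation 3 reversed: +134.3 kcal/mol
equation 4 as written: -194.6 kcal/mol
ΔH°rxn = (-1)·(-4.9) + (1)·(-68.3) + (-1)·(-134.3) + (1)·(-194.6) = -123.7 kcal/mol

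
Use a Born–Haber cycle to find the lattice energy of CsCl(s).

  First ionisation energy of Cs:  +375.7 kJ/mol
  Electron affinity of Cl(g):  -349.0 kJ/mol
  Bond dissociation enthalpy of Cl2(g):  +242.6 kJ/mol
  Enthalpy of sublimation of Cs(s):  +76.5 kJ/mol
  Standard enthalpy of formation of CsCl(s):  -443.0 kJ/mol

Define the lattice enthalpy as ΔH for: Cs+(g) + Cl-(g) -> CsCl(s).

ΔHf° = 1·ΔHsub + 1·(ΣIE) + 1/2·D(Cl2) + 1·EA + U
-443.0 = 1·(+76.5) + 1·(+375.7) + 1/2·(+242.6) + 1·(-349.0) + U
U = -443.0 − (+224.5) = -667.5 kJ/mol

U = -667.5 kJ/mol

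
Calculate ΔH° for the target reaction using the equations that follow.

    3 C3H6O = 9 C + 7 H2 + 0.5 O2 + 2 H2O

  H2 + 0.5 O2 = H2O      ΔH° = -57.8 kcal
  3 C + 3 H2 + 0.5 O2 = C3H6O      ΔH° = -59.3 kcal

equation 1 × 2: (2)·(-57.8) = -115.6 kcal
equation 2 reversed and × 3: (-3)·(-59.3) = +177.9 kcal
ΔH° = (2)·(-57.8) + (-3)·(-59.3) = 62.3 kcal

ΔH° = 62.3 kcal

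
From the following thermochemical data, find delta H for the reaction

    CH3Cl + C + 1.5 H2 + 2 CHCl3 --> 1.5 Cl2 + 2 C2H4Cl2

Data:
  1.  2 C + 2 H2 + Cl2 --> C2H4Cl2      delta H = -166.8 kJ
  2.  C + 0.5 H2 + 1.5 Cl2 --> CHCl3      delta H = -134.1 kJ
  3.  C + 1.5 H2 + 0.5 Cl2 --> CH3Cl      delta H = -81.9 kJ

eq. 1 × 2: (2)·(-166.8) = -333.6 kJ
eq. 2 reversed and × 2: (-2)·(-134.1) = +268.2 kJ
eq. 3 reversed: +81.9 kJ
Summing the manipulated equations, delta H = (-333.6) + (+268.2) + (+81.9) = 16.5 kJ

delta H = 16.5 kJ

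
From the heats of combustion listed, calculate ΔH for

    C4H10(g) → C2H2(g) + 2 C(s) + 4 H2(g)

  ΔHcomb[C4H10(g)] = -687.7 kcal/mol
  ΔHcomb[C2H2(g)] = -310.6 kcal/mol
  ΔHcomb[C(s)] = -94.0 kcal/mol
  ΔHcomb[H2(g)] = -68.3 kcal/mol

ΔH = 84.1 kcal/mol

With combustion enthalpies, reactants minus products:
= [1·(-687.7)] − [1·(-310.6) + 2·(-94.0) + 4·(-68.3)]
= 84.1 kcal/mol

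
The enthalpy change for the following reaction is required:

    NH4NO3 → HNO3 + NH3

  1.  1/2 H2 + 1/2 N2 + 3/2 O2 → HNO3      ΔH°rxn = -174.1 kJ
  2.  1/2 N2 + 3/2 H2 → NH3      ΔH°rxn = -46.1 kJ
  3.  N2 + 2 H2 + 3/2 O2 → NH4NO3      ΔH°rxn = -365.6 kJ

ΔH°rxn = 145.4 kJ

eq. 1 as written (HNO3 already on the product side): -174.1 kJ
eq. 2 as written (NH3 already on the product side): -46.1 kJ
eq. 3 reversed (NH4NO3 must end up as a reactant): +365.6 kJ
ΔH°rxn = (1)·(-174.1) + (1)·(-46.1) + (-1)·(-365.6) = 145.4 kJ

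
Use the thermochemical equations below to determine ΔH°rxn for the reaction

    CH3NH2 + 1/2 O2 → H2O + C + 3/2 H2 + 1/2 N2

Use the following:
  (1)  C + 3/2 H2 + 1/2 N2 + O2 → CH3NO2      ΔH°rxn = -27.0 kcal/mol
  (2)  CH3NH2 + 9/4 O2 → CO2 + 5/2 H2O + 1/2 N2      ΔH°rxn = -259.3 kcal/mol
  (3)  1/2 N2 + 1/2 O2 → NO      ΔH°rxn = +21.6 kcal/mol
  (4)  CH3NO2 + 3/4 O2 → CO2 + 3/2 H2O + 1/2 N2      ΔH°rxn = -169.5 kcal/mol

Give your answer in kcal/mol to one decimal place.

(1) reversed: +27.0 kcal/mol
(2) as written: -259.3 kcal/mol
(3): not needed.
(4) reversed: +169.5 kcal/mol
By Hess's law, ΔH°rxn = (-1)·(-27.0) + (1)·(-259.3) + (-1)·(-169.5) = -62.8 kcal/mol

ΔH°rxn = -62.8 kcal/mol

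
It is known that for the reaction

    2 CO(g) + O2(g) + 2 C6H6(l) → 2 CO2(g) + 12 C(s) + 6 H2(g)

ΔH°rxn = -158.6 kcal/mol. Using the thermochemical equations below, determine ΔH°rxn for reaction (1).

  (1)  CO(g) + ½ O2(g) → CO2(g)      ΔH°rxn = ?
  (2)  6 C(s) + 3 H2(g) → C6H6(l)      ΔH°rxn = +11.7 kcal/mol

ΔH°rxn = -67.6 kcal/mol

(1) × 2 (×2 to match 2 CO(g) in the target): contributes 2·x
(2) reversed and × 2 (C6H6(l) must end up as a reactant; ×2 to match 2 C6H6(l) in the target): (-2)·(+11.7) = -23.4 kcal/mol
-158.6 = (-23.4) + 2·x
x = (-158.6 − (-23.4)) / (2) = -67.6 kcal/mol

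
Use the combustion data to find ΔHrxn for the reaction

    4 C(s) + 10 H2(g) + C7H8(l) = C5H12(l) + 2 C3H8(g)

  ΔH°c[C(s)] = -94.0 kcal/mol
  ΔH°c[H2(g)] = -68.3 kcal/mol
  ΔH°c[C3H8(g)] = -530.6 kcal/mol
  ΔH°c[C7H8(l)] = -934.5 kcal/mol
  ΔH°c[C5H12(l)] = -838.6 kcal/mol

ΔHrxn = -93.7 kcal/mol

With combustion enthalpies, reactants minus products:
= [4·(-94.0) + 10·(-68.3) + 1·(-934.5)] − [1·(-838.6) + 2·(-530.6)]
= -93.7 kcal/mol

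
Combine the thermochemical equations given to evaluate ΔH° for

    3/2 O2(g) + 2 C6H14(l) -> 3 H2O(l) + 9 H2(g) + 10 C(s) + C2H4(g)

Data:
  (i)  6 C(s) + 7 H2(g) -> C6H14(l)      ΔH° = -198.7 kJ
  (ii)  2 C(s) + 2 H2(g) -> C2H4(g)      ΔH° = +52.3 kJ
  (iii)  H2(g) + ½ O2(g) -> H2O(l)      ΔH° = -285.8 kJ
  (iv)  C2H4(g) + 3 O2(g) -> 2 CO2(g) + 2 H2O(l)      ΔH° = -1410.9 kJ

(i) reversed and × 2 (C6H14(l) must end up as a reactant; ×2 to match 2 C6H14(l) in the target): (-2)·(-198.7) = +397.4 kJ
(ii) as written: +52.3 kJ
(iii) × 3: (3)·(-285.8) = -857.4 kJ
(iv): not needed (CO2(g) appears nowhere else).
ΔH° = (-2)·(-198.7) + (1)·(+52.3) + (3)·(-285.8) = -407.7 kJ

ΔH° = -407.7 kJ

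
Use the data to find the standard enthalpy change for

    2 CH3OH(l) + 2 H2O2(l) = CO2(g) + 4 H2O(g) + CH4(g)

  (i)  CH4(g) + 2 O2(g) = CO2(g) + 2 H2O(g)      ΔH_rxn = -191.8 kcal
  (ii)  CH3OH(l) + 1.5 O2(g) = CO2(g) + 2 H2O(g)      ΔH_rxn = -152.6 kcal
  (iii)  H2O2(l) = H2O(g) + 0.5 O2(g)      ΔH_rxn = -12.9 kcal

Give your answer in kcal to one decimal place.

ΔH_rxn = -139.2 kcal

(i) reversed: +191.8 kcal
(ii) × 2: (2)·(-152.6) = -305.2 kcal
(iii) × 2: (2)·(-12.9) = -25.8 kcal
Summing the manipulated equations, ΔH_rxn = (-1)·(-191.8) + (2)·(-152.6) + (2)·(-12.9) = -139.2 kcal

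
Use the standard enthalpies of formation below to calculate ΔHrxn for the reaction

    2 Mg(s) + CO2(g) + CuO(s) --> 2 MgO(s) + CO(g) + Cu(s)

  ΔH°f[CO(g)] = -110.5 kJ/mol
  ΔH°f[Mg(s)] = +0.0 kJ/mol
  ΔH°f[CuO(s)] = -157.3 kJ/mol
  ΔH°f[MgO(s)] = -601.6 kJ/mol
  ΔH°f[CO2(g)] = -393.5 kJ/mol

Products: 2·(-601.6) + 1·(-110.5) + 1·(+0.0) = -1313.7
Reactants: 2·(+0.0) + 1·(-393.5) + 1·(-157.3) = -550.8
ΔHrxn = (-1313.7) − (-550.8) = -762.9 kJ/mol

ΔHrxn = -762.9 kJ/mol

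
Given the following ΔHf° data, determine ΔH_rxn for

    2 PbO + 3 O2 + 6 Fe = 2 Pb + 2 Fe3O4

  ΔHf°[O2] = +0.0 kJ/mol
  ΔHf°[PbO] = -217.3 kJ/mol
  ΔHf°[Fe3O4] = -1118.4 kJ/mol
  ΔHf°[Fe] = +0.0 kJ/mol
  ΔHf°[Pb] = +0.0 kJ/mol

ΔH_rxn = -1802.2 kJ/mol

Products: 2·(+0.0) + 2·(-1118.4) = -2236.8
Reactants: 2·(-217.3) + 3·(+0.0) + 6·(+0.0) = -434.6
ΔH_rxn = (-2236.8) − (-434.6) = -1802.2 kJ/mol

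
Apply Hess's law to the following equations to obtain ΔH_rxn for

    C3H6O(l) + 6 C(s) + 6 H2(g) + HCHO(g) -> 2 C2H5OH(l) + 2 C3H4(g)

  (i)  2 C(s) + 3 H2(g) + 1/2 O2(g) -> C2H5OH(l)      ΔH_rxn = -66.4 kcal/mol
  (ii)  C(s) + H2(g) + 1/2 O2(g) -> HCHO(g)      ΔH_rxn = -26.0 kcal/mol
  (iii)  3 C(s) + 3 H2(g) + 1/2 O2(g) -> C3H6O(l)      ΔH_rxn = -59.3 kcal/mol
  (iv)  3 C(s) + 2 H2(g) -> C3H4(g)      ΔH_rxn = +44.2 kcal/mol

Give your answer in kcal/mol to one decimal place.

(i) × 2: (2)·(-66.4) = -132.8 kcal/mol
(ii) reversed: +26.0 kcal/mol
(iii) reversed: +59.3 kcal/mol
(iv) × 2: (2)·(+44.2) = +88.4 kcal/mol
By Hess's law, ΔH_rxn = (2)·(-66.4) + (-1)·(-26.0) + (-1)·(-59.3) + (2)·(+44.2) = 40.9 kcal/mol

ΔH_rxn = 40.9 kcal/mol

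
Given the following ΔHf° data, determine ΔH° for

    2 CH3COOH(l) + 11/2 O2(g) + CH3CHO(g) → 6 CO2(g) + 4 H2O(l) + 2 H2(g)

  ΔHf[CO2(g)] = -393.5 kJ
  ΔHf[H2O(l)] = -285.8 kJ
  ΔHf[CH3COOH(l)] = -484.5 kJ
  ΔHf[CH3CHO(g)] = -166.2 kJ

ΔH° = -2369.0 kJ

Products: 6·(-393.5) + 4·(-285.8) + 2·(+0.0) = -3504.2
Reactants: 2·(-484.5) + 11/2·(+0.0) + 1·(-166.2) = -1135.2
ΔH° = (-3504.2) − (-1135.2) = -2369.0 kJ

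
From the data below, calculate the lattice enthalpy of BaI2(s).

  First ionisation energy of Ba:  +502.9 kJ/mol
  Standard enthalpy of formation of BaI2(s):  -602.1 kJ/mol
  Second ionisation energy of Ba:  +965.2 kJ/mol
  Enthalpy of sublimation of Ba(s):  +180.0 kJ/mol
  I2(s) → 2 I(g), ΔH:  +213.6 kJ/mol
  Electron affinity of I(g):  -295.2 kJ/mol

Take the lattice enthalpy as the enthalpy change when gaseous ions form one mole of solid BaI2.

U = -1873.4 kJ/mol

ΔHf° = 1·ΔHsub + 1·(ΣIE) + 1·D(I2) + 2·EA + U
-602.1 = 1·(+180.0) + 1·(+1468.1) + 1·(+213.6) + 2·(-295.2) + U
U = -602.1 − (+1271.3) = -1873.4 kJ/mol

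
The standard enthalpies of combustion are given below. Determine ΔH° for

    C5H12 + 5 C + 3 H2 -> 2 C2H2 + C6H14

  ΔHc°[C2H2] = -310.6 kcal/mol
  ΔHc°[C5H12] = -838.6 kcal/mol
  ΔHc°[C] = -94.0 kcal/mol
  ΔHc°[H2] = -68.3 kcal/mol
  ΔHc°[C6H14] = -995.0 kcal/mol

ΔH° = 102.7 kcal/mol

Using ΔH = Σ nΔHc°(reactants) − Σ nΔHc°(products):
= [1·(-838.6) + 5·(-94.0) + 3·(-68.3)] − [2·(-310.6) + 1·(-995.0)]
= 102.7 kcal/mol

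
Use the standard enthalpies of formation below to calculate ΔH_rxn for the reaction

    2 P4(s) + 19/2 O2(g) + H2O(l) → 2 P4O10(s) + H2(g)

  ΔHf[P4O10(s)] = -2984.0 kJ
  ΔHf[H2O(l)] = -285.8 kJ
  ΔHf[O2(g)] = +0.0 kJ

ΔH_rxn = -5682.2 kJ

ΔH°rxn = Σ nΔHf°(products) − Σ nΔHf°(reactants).
Products: 2·(-2984.0) + 1·(+0.0) = -5968.0
Reactants: 2·(+0.0) + 19/2·(+0.0) + 1·(-285.8) = -285.8
ΔH_rxn = (-5968.0) − (-285.8) = -5682.2 kJ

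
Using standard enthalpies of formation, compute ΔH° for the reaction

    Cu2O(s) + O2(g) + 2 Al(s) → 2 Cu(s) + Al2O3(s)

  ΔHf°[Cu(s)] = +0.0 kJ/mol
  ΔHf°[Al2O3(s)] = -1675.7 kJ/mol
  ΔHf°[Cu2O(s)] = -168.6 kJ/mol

ΔH°rxn = Σ nΔHf°(products) − Σ nΔHf°(reactants).
Products: 2·(+0.0) + 1·(-1675.7) = -1675.7
Reactants: 1·(-168.6) + 1·(+0.0) + 2·(+0.0) = -168.6
ΔH° = (-1675.7) − (-168.6) = -1507.1 kJ/mol

ΔH° = -1507.1 kJ/mol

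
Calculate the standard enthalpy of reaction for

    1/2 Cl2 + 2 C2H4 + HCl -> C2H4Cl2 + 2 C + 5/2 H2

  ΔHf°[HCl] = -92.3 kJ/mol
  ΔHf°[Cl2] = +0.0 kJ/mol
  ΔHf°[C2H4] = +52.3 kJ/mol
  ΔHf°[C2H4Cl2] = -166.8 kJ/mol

Products: 1·(-166.8) + 2·(+0.0) + 5/2·(+0.0) = -166.8
Reactants: 1/2·(+0.0) + 2·(+52.3) + 1·(-92.3) = +12.3
ΔH° = (-166.8) − (+12.3) = -179.1 kJ/mol

ΔH° = -179.1 kJ/mol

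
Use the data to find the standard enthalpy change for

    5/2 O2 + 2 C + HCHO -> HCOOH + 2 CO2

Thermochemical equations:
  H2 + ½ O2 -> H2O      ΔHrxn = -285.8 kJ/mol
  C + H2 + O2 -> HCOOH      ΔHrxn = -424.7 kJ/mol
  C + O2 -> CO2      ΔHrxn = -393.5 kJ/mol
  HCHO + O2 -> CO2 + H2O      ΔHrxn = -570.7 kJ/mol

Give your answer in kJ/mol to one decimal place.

ΔHrxn = -1103.1 kJ/mol

equation 1 reversed: +285.8 kJ/mol
equation 2 as written (HCOOH already on the product side): -424.7 kJ/mol
equation 3 as written: -393.5 kJ/mol
equation 4 as written (HCHO already on the reactant side): -570.7 kJ/mol
Combining the equations, ΔHrxn = (+285.8) + (-424.7) + (-393.5) + (-570.7) = -1103.1 kJ/mol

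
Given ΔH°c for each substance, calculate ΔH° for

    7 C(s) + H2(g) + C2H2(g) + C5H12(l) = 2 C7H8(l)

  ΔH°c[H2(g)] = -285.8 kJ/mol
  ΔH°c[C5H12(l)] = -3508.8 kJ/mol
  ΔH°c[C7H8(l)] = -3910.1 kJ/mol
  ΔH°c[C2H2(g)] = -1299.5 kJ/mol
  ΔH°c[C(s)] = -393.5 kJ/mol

ΔH° = -28.4 kJ/mol

Using ΔH = Σ nΔHc°(reactants) − Σ nΔHc°(products):
= [7·(-393.5) + 1·(-285.8) + 1·(-1299.5) + 1·(-3508.8)] − [2·(-3910.1)]
= -28.4 kJ/mol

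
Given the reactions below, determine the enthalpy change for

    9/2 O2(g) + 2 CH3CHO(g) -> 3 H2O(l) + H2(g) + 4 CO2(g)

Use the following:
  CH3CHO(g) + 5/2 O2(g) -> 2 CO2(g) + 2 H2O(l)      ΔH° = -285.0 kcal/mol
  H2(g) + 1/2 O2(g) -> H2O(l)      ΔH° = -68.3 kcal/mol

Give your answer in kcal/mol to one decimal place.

ΔH° = -501.7 kcal/mol

equation 1 × 2 (×2 to match 2 CH3CHO(g) in the target): (2)·(-285.0) = -570.0 kcal/mol
equation 2 reversed (reverse to put H2(g) on the product side): +68.3 kcal/mol
Summing the manipulated equations, ΔH° = (-570.0) + (+68.3) = -501.7 kcal/mol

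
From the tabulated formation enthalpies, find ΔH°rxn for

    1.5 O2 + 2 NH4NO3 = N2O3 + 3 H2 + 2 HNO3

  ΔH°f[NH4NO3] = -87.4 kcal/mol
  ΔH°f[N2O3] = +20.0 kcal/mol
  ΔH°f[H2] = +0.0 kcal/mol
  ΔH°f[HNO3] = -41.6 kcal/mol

ΔH°rxn = 111.6 kcal/mol

ΔH°rxn = Σ nΔHf°(products) − Σ nΔHf°(reactants).
Products: 1·(+20.0) + 3·(+0.0) + 2·(-41.6) = -63.2
Reactants: 3/2·(+0.0) + 2·(-87.4) = -174.8
ΔH°rxn = (-63.2) − (-174.8) = 111.6 kcal/mol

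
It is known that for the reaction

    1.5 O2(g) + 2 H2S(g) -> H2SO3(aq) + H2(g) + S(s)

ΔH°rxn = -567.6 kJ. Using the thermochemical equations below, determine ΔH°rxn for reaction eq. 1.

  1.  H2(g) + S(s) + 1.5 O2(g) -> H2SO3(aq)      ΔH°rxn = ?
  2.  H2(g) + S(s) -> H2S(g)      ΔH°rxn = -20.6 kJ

ΔH°rxn = -608.8 kJ

eq. 1 as written (H2SO3(aq) already on the product side): contributes x
eq. 2 reversed and × 2 (H2S(g) must end up as a reactant; ×2 to match 2 H2S(g) in the target): (-2)·(-20.6) = +41.2 kJ
-567.6 = (+41.2) + x
x = (-567.6 − (+41.2)) / (1) = -608.8 kJ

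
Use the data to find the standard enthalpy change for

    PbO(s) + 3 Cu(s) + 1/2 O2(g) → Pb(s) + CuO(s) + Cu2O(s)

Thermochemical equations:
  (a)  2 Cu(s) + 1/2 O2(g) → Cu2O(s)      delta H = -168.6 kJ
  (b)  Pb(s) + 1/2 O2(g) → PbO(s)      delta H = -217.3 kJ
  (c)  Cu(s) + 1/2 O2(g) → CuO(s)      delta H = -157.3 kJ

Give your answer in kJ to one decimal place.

(a) as written (Cu2O(s) already on the product side): -168.6 kJ
(b) reversed (PbO(s) must end up as a reactant): +217.3 kJ
(c) as written (CuO(s) already on the product side): -157.3 kJ
delta H = (1)·(-168.6) + (-1)·(-217.3) + (1)·(-157.3) = -108.6 kJ

delta H = -108.6 kJ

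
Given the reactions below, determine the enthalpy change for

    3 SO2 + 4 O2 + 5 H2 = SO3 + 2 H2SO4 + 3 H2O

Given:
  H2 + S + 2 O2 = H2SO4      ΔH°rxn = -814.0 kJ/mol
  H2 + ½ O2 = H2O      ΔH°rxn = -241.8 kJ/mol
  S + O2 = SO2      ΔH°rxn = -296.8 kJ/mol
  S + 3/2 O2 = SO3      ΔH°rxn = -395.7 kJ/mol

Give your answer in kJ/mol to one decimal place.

equation 1 × 2 (×2 to match 2 H2SO4 in the target): (2)·(-814.0) = -1628.0 kJ/mol
equation 2 × 3 (scale by 3 for the 3 H2O): (3)·(-241.8) = -725.4 kJ/mol
equation 3 reversed and × 3 (SO2 must end up as a reactant; scale by 3 for the 3 SO2): (-3)·(-296.8) = +890.4 kJ/mol
equation 4 as written (SO3 already on the product side): -395.7 kJ/mol
ΔH°rxn = (-1628.0) + (-725.4) + (+890.4) + (-395.7) = -1858.7 kJ/mol

ΔH°rxn = -1858.7 kJ/mol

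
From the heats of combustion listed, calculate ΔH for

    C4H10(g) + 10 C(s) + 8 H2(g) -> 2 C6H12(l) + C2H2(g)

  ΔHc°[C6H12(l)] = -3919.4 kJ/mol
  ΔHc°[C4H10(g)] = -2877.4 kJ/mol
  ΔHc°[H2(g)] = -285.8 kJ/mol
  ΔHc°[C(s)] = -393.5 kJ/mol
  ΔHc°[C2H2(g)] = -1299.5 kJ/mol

ΔH = 39.5 kJ/mol

With combustion enthalpies, reactants minus products:
= [1·(-2877.4) + 10·(-393.5) + 8·(-285.8)] − [2·(-3919.4) + 1·(-1299.5)]
= 39.5 kJ/mol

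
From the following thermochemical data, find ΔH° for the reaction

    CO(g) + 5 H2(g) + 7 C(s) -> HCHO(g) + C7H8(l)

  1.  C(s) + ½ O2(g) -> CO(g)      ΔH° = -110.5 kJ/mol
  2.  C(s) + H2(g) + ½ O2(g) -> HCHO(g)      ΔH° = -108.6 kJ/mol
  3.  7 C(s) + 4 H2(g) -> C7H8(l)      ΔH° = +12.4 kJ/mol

eq. 1 reversed: +110.5 kJ/mol
eq. 2 as written: -108.6 kJ/mol
eq. 3 as written: +12.4 kJ/mol
By Hess's law, ΔH° = (+110.5) + (-108.6) + (+12.4) = 14.3 kJ/mol

ΔH° = 14.3 kJ/mol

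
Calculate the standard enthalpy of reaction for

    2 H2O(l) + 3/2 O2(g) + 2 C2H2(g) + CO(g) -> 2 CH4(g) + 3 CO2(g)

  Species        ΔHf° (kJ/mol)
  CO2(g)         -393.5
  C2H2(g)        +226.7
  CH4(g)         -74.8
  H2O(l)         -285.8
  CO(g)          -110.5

ΔH°rxn = -1101.4 kJ/mol

Products: 2·(-74.8) + 3·(-393.5) = -1330.1
Reactants: 2·(-285.8) + 3/2·(+0.0) + 2·(+226.7) + 1·(-110.5) = -228.7
ΔH°rxn = (-1330.1) − (-228.7) = -1101.4 kJ/mol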